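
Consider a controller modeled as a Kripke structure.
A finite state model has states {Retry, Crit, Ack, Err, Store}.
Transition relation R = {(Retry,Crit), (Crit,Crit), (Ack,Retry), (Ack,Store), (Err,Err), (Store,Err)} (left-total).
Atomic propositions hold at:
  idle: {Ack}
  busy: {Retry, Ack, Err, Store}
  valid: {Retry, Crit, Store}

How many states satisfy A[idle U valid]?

4

A[idle U valid]: least fixpoint, start Z0 = Sat(valid) = {Retry, Crit, Store}, add states in Sat(idle) with every successor in Z. Z1 = {Retry, Crit, Ack, Store}; fixed.
Sat(A[idle U valid]) = {Retry, Crit, Ack, Store}
|Sat(A[idle U valid])| = |{Retry, Crit, Ack, Store}| = 4.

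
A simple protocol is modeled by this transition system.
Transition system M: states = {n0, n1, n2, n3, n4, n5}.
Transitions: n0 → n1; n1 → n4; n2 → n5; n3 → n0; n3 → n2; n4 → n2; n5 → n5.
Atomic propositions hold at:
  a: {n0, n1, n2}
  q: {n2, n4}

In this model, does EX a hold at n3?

Yes

Sat(EX a) = {s : some successor in {n0, n1, n2}} = {n0, n3, n4}
n3 ∈ Sat(EX a) = {n0, n3, n4}, so the formula holds at n3.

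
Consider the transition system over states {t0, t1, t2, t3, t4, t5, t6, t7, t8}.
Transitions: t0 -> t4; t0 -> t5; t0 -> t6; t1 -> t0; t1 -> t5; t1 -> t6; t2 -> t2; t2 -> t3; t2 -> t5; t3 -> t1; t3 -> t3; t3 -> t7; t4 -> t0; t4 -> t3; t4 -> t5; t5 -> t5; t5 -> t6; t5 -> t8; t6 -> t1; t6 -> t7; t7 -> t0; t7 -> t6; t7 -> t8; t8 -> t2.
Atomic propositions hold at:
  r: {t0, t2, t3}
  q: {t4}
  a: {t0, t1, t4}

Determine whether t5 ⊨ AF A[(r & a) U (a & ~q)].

Sat(r & a) = {t0}
Sat(~q) = {t0, t1, t2, t3, t5, t6, t7, t8}
Sat(a & ~q) = {t0, t1}
A[(r & a) U (a & ~q)]: least fixpoint, start Z0 = Sat((a & ~q)) = {t0, t1}, add states in Sat(r & a) with every successor in Z. Already a fixed point.
Sat(A[(r & a) U (a & ~q)]) = {t0, t1}
AF A[(r & a) U (a & ~q)]: least fixpoint, start Z0 = {t0, t1}, add states with every successor in Z. Already a fixed point.
Sat(AF A[(r & a) U (a & ~q)]) = {t0, t1}
t5 ∉ Sat(AF A[(r & a) U (a & ~q)]) = {t0, t1}, so the formula does not hold at t5.

No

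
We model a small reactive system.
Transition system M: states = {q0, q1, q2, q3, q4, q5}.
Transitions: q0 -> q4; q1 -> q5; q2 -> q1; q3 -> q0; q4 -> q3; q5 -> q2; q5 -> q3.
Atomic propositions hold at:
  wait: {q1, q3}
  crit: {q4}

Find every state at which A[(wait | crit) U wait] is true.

{q1, q3, q4}

Sat(wait | crit) = {q1, q3, q4}
A[(wait | crit) U wait]: least fixpoint, start Z0 = Sat(wait) = {q1, q3}, add states in Sat(wait | crit) with every successor in Z. Z1 = {q1, q3, q4}; fixed.
Sat(A[(wait | crit) U wait]) = {q1, q3, q4}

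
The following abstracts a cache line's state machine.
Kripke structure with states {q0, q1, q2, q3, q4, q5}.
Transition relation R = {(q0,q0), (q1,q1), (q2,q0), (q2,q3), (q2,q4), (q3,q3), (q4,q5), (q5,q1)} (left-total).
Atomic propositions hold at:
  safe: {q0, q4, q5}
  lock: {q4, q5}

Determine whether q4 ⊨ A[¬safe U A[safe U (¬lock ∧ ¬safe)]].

Sat(¬safe) = {q1, q2, q3}
Sat(¬lock) = {q0, q1, q2, q3}
Sat(¬lock ∧ ¬safe) = {q1, q2, q3}
A[safe U (¬lock ∧ ¬safe)]: least fixpoint, start Z0 = Sat((¬lock ∧ ¬safe)) = {q1, q2, q3}, add states in Sat(safe) with every successor in Z. Z1 = {q1, q2, q3, q5}; Z2 = {q1, q2, q3, q4, q5}; fixed.
Sat(A[safe U (¬lock ∧ ¬safe)]) = {q1, q2, q3, q4, q5}
A[¬safe U A[safe U (¬lock ∧ ¬safe)]]: least fixpoint, start Z0 = Sat(A[safe U (¬lock ∧ ¬safe)]) = {q1, q2, q3, q4, q5}, add states in Sat(¬safe) with every successor in Z. Already a fixed point.
Sat(A[¬safe U A[safe U (¬lock ∧ ¬safe)]]) = {q1, q2, q3, q4, q5}
q4 ∈ Sat(A[¬safe U A[safe U (¬lock ∧ ¬safe)]]) = {q1, q2, q3, q4, q5}, so the formula holds at q4.

Yes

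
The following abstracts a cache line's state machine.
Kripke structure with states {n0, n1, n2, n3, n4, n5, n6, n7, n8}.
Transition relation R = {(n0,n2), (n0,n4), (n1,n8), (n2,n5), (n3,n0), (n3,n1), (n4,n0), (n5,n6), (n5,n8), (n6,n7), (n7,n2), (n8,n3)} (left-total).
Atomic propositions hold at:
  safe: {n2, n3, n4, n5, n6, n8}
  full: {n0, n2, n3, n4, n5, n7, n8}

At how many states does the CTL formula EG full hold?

7

EG full: greatest fixpoint, start Z0 = {n0, n2, n3, n4, n5, n7, n8}, keep only states in Sat with some successor in Z. Already a fixed point.
Sat(EG full) = {n0, n2, n3, n4, n5, n7, n8}
|Sat(EG full)| = |{n0, n2, n3, n4, n5, n7, n8}| = 7.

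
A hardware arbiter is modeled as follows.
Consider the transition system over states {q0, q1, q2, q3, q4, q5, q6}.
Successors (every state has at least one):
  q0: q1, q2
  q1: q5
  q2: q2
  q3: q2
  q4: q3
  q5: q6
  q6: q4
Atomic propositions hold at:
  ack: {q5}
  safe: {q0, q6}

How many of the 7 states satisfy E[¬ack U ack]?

Sat(¬ack) = {q0, q1, q2, q3, q4, q6}
E[¬ack U ack]: least fixpoint, start Z0 = Sat(ack) = {q5}, add states in Sat(¬ack) with some successor in Z. Z1 = {q1, q5}; Z2 = {q0, q1, q5}; fixed.
Sat(E[¬ack U ack]) = {q0, q1, q5}
|Sat(E[¬ack U ack])| = |{q0, q1, q5}| = 3.

3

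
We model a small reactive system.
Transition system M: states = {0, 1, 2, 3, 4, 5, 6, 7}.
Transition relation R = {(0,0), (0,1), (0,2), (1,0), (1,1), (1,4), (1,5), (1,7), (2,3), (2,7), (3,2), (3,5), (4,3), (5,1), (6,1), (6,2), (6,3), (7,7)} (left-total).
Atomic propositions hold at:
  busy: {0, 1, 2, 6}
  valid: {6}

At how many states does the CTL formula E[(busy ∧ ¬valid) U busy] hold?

Sat(¬valid) = {0, 1, 2, 3, 4, 5, 7}
Sat(busy ∧ ¬valid) = {0, 1, 2}
E[(busy ∧ ¬valid) U busy]: least fixpoint, start Z0 = Sat(busy) = {0, 1, 2, 6}, add states in Sat(busy ∧ ¬valid) with some successor in Z. Already a fixed point.
Sat(E[(busy ∧ ¬valid) U busy]) = {0, 1, 2, 6}
|Sat(E[(busy ∧ ¬valid) U busy])| = |{0, 1, 2, 6}| = 4.

4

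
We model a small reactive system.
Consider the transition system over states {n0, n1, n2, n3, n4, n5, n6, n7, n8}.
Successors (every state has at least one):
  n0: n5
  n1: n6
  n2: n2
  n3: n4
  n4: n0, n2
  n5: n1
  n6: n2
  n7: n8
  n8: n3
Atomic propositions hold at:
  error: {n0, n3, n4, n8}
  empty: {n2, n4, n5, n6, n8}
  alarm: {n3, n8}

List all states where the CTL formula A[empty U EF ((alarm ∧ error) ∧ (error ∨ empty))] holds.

Sat(alarm ∧ error) = {n3, n8}
Sat(error ∨ empty) = {n0, n2, n3, n4, n5, n6, n8}
Sat((alarm ∧ error) ∧ (error ∨ empty)) = {n3, n8}
EF ((alarm ∧ error) ∧ (error ∨ empty)): least fixpoint, start Z0 = {n3, n8}, add states with some successor in Z. Z1 = {n3, n7, n8}; fixed.
Sat(EF ((alarm ∧ error) ∧ (error ∨ empty))) = {n3, n7, n8}
A[empty U EF ((alarm ∧ error) ∧ (error ∨ empty))]: least fixpoint, start Z0 = Sat(EF ((alarm ∧ error) ∧ (error ∨ empty))) = {n3, n7, n8}, add states in Sat(empty) with every successor in Z. Already a fixed point.
Sat(A[empty U EF ((alarm ∧ error) ∧ (error ∨ empty))]) = {n3, n7, n8}

{n3, n7, n8}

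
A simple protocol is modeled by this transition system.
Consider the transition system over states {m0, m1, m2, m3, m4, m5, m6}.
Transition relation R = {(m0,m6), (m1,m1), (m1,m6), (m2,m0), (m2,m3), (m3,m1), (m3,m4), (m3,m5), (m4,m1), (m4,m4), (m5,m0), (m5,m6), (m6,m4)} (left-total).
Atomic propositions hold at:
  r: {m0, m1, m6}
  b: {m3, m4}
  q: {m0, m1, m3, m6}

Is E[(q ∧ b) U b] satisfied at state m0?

Sat(q ∧ b) = {m3}
E[(q ∧ b) U b]: least fixpoint, start Z0 = Sat(b) = {m3, m4}, add states in Sat(q ∧ b) with some successor in Z. Already a fixed point.
Sat(E[(q ∧ b) U b]) = {m3, m4}
m0 ∉ Sat(E[(q ∧ b) U b]) = {m3, m4}, so the formula does not hold at m0.

No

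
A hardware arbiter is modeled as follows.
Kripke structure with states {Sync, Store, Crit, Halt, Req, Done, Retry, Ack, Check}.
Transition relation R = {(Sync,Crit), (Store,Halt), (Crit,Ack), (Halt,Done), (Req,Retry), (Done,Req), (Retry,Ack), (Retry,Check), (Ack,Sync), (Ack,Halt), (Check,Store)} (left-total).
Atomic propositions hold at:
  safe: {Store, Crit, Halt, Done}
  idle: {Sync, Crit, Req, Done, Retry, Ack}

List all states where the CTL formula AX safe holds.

{Sync, Store, Halt, Check}

Sat(AX safe) = {s : every successor in {Store, Crit, Halt, Done}} = {Sync, Store, Halt, Check}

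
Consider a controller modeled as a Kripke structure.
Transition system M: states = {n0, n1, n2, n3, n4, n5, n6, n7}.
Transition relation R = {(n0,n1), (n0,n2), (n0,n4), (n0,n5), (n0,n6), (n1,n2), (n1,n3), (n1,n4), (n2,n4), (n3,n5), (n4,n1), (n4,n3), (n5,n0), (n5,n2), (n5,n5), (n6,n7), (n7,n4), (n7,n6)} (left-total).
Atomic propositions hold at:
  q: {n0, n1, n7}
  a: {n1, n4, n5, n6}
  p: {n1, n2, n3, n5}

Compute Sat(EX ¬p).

Sat(¬p) = {n0, n4, n6, n7}
Sat(EX ¬p) = {s : some successor in {n0, n4, n6, n7}} = {n0, n1, n2, n5, n6, n7}

{n0, n1, n2, n5, n6, n7}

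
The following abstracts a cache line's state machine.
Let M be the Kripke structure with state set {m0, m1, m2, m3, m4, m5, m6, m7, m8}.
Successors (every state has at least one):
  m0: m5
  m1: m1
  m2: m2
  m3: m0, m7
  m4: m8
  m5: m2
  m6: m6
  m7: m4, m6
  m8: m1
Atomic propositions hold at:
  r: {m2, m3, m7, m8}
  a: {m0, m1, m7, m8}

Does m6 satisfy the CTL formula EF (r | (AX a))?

Sat(AX a) = {s : every successor in {m0, m1, m7, m8}} = {m1, m3, m4, m8}
Sat(r | (AX a)) = {m1, m2, m3, m4, m7, m8}
EF (r | (AX a)): least fixpoint, start Z0 = {m1, m2, m3, m4, m7, m8}, add states with some successor in Z. Z1 = {m1, m2, m3, m4, m5, m7, m8}; Z2 = {m0, m1, m2, m3, m4, m5, m7, m8}; fixed.
Sat(EF (r | (AX a))) = {m0, m1, m2, m3, m4, m5, m7, m8}
m6 ∉ Sat(EF (r | (AX a))) = {m0, m1, m2, m3, m4, m5, m7, m8}, so the formula does not hold at m6.

No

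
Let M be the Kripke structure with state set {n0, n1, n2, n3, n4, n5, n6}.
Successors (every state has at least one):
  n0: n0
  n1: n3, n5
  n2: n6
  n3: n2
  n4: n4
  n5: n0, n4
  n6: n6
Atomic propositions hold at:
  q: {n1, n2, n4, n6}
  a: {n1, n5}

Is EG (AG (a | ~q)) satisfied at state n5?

Sat(~q) = {n0, n3, n5}
Sat(a | ~q) = {n0, n1, n3, n5}
AG (a | ~q): greatest fixpoint, start Z0 = {n0, n1, n3, n5}, keep only states in Sat with every successor in Z. Z1 = {n0, n1}; Z2 = {n0}; fixed.
Sat(AG (a | ~q)) = {n0}
EG (AG (a | ~q)): greatest fixpoint, start Z0 = {n0}, keep only states in Sat with some successor in Z. Already a fixed point.
Sat(EG (AG (a | ~q))) = {n0}
n5 ∉ Sat(EG (AG (a | ~q))) = {n0}, so the formula does not hold at n5.

No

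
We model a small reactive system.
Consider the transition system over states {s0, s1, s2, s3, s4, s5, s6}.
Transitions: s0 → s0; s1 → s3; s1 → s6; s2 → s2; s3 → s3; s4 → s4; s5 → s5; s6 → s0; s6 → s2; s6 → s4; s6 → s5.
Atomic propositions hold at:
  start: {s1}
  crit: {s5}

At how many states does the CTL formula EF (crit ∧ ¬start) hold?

Sat(¬start) = {s0, s2, s3, s4, s5, s6}
Sat(crit ∧ ¬start) = {s5}
EF (crit ∧ ¬start): least fixpoint, start Z0 = {s5}, add states with some successor in Z. Z1 = {s5, s6}; Z2 = {s1, s5, s6}; fixed.
Sat(EF (crit ∧ ¬start)) = {s1, s5, s6}
|Sat(EF (crit ∧ ¬start))| = |{s1, s5, s6}| = 3.

3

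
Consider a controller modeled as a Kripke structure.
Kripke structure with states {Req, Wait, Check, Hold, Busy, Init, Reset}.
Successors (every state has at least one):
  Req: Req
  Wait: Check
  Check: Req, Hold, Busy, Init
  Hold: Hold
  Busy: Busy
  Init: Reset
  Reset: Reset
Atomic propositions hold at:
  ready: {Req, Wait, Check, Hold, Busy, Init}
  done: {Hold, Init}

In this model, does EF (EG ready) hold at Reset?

EG ready: greatest fixpoint, start Z0 = {Req, Wait, Check, Hold, Busy, Init}, keep only states in Sat with some successor in Z. Z1 = {Req, Wait, Check, Hold, Busy}; fixed.
Sat(EG ready) = {Req, Wait, Check, Hold, Busy}
EF (EG ready): least fixpoint, start Z0 = {Req, Wait, Check, Hold, Busy}, add states with some successor in Z. Already a fixed point.
Sat(EF (EG ready)) = {Req, Wait, Check, Hold, Busy}
Reset ∉ Sat(EF (EG ready)) = {Req, Wait, Check, Hold, Busy}, so the formula does not hold at Reset.

No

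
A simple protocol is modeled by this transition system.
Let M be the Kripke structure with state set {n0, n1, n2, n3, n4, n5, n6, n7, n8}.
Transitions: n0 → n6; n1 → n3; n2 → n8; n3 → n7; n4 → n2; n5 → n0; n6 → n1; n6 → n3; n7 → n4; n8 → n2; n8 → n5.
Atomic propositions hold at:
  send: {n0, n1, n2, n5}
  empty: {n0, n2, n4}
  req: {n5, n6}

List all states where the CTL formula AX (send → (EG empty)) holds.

EG empty: greatest fixpoint, start Z0 = {n0, n2, n4}, keep only states in Sat with some successor in Z. Z1 = {n4}; Z2 = ∅; fixed.
Sat(EG empty) = ∅
Sat(send → (EG empty)) = {n3, n4, n6, n7, n8}
Sat(AX (send → (EG empty))) = {s : every successor in {n3, n4, n6, n7, n8}} = {n0, n1, n2, n3, n7}

{n0, n1, n2, n3, n7}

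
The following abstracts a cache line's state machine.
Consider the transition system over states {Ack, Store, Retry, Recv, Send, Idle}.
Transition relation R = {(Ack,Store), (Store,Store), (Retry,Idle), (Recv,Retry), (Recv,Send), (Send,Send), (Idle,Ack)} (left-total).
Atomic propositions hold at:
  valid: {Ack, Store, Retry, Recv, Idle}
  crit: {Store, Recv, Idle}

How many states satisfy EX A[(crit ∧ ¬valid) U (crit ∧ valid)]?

Sat(¬valid) = {Send}
Sat(crit ∧ ¬valid) = ∅
Sat(crit ∧ valid) = {Store, Recv, Idle}
A[(crit ∧ ¬valid) U (crit ∧ valid)]: least fixpoint, start Z0 = Sat((crit ∧ valid)) = {Store, Recv, Idle}, add states in Sat(crit ∧ ¬valid) with every successor in Z. Already a fixed point.
Sat(A[(crit ∧ ¬valid) U (crit ∧ valid)]) = {Store, Recv, Idle}
Sat(EX A[(crit ∧ ¬valid) U (crit ∧ valid)]) = {s : some successor in {Store, Recv, Idle}} = {Ack, Store, Retry}
|Sat(EX A[(crit ∧ ¬valid) U (crit ∧ valid)])| = |{Ack, Store, Retry}| = 3.

3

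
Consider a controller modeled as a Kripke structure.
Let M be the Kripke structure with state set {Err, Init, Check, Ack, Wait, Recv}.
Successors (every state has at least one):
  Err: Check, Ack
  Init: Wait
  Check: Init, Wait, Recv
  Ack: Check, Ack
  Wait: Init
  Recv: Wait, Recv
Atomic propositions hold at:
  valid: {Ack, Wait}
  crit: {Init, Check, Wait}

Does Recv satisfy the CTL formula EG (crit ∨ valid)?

Sat(crit ∨ valid) = {Init, Check, Ack, Wait}
EG (crit ∨ valid): greatest fixpoint, start Z0 = {Init, Check, Ack, Wait}, keep only states in Sat with some successor in Z. Already a fixed point.
Sat(EG (crit ∨ valid)) = {Init, Check, Ack, Wait}
Recv ∉ Sat(EG (crit ∨ valid)) = {Init, Check, Ack, Wait}, so the formula does not hold at Recv.

No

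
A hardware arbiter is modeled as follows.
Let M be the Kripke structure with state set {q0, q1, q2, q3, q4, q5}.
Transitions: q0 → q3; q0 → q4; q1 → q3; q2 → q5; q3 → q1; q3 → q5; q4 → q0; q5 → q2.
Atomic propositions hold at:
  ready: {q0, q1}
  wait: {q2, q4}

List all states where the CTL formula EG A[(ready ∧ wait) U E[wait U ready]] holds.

{q0, q4}

Sat(ready ∧ wait) = ∅
E[wait U ready]: least fixpoint, start Z0 = Sat(ready) = {q0, q1}, add states in Sat(wait) with some successor in Z. Z1 = {q0, q1, q4}; fixed.
Sat(E[wait U ready]) = {q0, q1, q4}
A[(ready ∧ wait) U E[wait U ready]]: least fixpoint, start Z0 = Sat(E[wait U ready]) = {q0, q1, q4}, add states in Sat(ready ∧ wait) with every successor in Z. Already a fixed point.
Sat(A[(ready ∧ wait) U E[wait U ready]]) = {q0, q1, q4}
EG A[(ready ∧ wait) U E[wait U ready]]: greatest fixpoint, start Z0 = {q0, q1, q4}, keep only states in Sat with some successor in Z. Z1 = {q0, q4}; fixed.
Sat(EG A[(ready ∧ wait) U E[wait U ready]]) = {q0, q4}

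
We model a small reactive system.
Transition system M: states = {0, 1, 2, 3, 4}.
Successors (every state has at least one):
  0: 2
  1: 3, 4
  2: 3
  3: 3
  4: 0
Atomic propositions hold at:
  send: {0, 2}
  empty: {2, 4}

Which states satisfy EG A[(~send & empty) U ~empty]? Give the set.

{1, 3}

Sat(~send) = {1, 3, 4}
Sat(~send & empty) = {4}
Sat(~empty) = {0, 1, 3}
A[(~send & empty) U ~empty]: least fixpoint, start Z0 = Sat(~empty) = {0, 1, 3}, add states in Sat(~send & empty) with every successor in Z. Z1 = {0, 1, 3, 4}; fixed.
Sat(A[(~send & empty) U ~empty]) = {0, 1, 3, 4}
EG A[(~send & empty) U ~empty]: greatest fixpoint, start Z0 = {0, 1, 3, 4}, keep only states in Sat with some successor in Z. Z1 = {1, 3, 4}; Z2 = {1, 3}; fixed.
Sat(EG A[(~send & empty) U ~empty]) = {1, 3}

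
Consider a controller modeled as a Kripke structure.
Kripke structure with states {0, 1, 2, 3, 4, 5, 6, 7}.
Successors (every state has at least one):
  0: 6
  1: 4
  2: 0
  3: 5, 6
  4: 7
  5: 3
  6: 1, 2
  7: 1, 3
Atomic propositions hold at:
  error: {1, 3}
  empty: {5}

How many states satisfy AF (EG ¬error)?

Sat(¬error) = {0, 2, 4, 5, 6, 7}
EG ¬error: greatest fixpoint, start Z0 = {0, 2, 4, 5, 6, 7}, keep only states in Sat with some successor in Z. Z1 = {0, 2, 4, 6}; Z2 = {0, 2, 6}; fixed.
Sat(EG ¬error) = {0, 2, 6}
AF (EG ¬error): least fixpoint, start Z0 = {0, 2, 6}, add states with every successor in Z. Already a fixed point.
Sat(AF (EG ¬error)) = {0, 2, 6}
|Sat(AF (EG ¬error))| = |{0, 2, 6}| = 3.

3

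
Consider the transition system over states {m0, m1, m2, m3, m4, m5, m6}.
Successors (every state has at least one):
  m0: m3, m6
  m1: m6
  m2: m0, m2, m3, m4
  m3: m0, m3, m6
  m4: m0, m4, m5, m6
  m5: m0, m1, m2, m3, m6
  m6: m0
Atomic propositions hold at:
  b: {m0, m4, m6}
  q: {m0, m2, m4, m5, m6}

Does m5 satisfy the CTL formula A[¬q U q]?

Sat(¬q) = {m1, m3}
A[¬q U q]: least fixpoint, start Z0 = Sat(q) = {m0, m2, m4, m5, m6}, add states in Sat(¬q) with every successor in Z. Z1 = {m0, m1, m2, m4, m5, m6}; fixed.
Sat(A[¬q U q]) = {m0, m1, m2, m4, m5, m6}
m5 ∈ Sat(A[¬q U q]) = {m0, m1, m2, m4, m5, m6}, so the formula holds at m5.

Yes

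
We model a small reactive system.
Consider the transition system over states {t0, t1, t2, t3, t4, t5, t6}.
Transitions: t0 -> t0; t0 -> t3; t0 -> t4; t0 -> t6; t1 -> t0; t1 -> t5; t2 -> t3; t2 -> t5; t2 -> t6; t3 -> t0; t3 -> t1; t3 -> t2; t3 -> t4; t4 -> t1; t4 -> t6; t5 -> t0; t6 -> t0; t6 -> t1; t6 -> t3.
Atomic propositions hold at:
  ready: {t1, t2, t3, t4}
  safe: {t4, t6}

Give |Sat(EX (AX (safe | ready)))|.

2

Sat(safe | ready) = {t1, t2, t3, t4, t6}
Sat(AX (safe | ready)) = {s : every successor in {t1, t2, t3, t4, t6}} = {t4}
Sat(EX (AX (safe | ready))) = {s : some successor in {t4}} = {t0, t3}
|Sat(EX (AX (safe | ready)))| = |{t0, t3}| = 2.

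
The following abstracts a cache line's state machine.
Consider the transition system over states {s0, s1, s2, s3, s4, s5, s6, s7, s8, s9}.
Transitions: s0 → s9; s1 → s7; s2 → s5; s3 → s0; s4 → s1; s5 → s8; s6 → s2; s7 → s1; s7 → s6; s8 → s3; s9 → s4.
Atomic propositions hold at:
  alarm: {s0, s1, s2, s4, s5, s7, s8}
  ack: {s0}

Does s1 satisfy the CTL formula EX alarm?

Yes

Sat(EX alarm) = {s : some successor in {s0, s1, s2, s4, s5, s7, s8}} = {s1, s2, s3, s4, s5, s6, s7, s9}
s1 ∈ Sat(EX alarm) = {s1, s2, s3, s4, s5, s6, s7, s9}, so the formula holds at s1.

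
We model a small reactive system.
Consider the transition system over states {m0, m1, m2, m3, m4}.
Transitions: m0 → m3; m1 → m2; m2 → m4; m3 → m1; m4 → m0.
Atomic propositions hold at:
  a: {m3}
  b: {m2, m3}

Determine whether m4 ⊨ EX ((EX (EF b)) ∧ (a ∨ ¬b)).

EF b: least fixpoint, start Z0 = {m2, m3}, add states with some successor in Z. Z1 = {m0, m1, m2, m3}; Z2 = {m0, m1, m2, m3, m4}; fixed.
Sat(EF b) = {m0, m1, m2, m3, m4}
Sat(EX (EF b)) = {s : some successor in {m0, m1, m2, m3, m4}} = {m0, m1, m2, m3, m4}
Sat(¬b) = {m0, m1, m4}
Sat(a ∨ ¬b) = {m0, m1, m3, m4}
Sat((EX (EF b)) ∧ (a ∨ ¬b)) = {m0, m1, m3, m4}
Sat(EX ((EX (EF b)) ∧ (a ∨ ¬b))) = {s : some successor in {m0, m1, m3, m4}} = {m0, m2, m3, m4}
m4 ∈ Sat(EX ((EX (EF b)) ∧ (a ∨ ¬b))) = {m0, m2, m3, m4}, so the formula holds at m4.

Yes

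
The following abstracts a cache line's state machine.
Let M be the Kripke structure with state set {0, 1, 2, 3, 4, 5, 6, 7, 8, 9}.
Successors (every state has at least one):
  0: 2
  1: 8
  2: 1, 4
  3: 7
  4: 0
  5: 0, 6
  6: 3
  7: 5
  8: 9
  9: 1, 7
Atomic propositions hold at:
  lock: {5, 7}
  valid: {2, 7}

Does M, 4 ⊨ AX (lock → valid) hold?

Sat(lock → valid) = {0, 1, 2, 3, 4, 6, 7, 8, 9}
Sat(AX (lock → valid)) = {s : every successor in {0, 1, 2, 3, 4, 6, 7, 8, 9}} = {0, 1, 2, 3, 4, 5, 6, 8, 9}
4 ∈ Sat(AX (lock → valid)) = {0, 1, 2, 3, 4, 5, 6, 8, 9}, so the formula holds at 4.

Yes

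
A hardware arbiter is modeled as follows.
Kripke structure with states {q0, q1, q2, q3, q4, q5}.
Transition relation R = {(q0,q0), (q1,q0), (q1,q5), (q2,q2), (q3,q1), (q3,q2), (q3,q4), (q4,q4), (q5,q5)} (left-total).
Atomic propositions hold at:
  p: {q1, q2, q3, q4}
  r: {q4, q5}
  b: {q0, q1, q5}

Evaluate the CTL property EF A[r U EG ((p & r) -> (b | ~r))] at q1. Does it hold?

Sat(p & r) = {q4}
Sat(~r) = {q0, q1, q2, q3}
Sat(b | ~r) = {q0, q1, q2, q3, q5}
Sat((p & r) -> (b | ~r)) = {q0, q1, q2, q3, q5}
EG ((p & r) -> (b | ~r)): greatest fixpoint, start Z0 = {q0, q1, q2, q3, q5}, keep only states in Sat with some successor in Z. Already a fixed point.
Sat(EG ((p & r) -> (b | ~r))) = {q0, q1, q2, q3, q5}
A[r U EG ((p & r) -> (b | ~r))]: least fixpoint, start Z0 = Sat(EG ((p & r) -> (b | ~r))) = {q0, q1, q2, q3, q5}, add states in Sat(r) with every successor in Z. Already a fixed point.
Sat(A[r U EG ((p & r) -> (b | ~r))]) = {q0, q1, q2, q3, q5}
EF A[r U EG ((p & r) -> (b | ~r))]: least fixpoint, start Z0 = {q0, q1, q2, q3, q5}, add states with some successor in Z. Already a fixed point.
Sat(EF A[r U EG ((p & r) -> (b | ~r))]) = {q0, q1, q2, q3, q5}
q1 ∈ Sat(EF A[r U EG ((p & r) -> (b | ~r))]) = {q0, q1, q2, q3, q5}, so the formula holds at q1.

Yes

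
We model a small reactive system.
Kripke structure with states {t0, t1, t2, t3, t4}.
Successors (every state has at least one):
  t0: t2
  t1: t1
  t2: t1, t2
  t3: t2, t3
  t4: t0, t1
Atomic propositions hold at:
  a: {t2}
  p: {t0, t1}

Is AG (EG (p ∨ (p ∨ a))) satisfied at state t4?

Sat(p ∨ a) = {t0, t1, t2}
Sat(p ∨ (p ∨ a)) = {t0, t1, t2}
EG (p ∨ (p ∨ a)): greatest fixpoint, start Z0 = {t0, t1, t2}, keep only states in Sat with some successor in Z. Already a fixed point.
Sat(EG (p ∨ (p ∨ a))) = {t0, t1, t2}
AG (EG (p ∨ (p ∨ a))): greatest fixpoint, start Z0 = {t0, t1, t2}, keep only states in Sat with every successor in Z. Already a fixed point.
Sat(AG (EG (p ∨ (p ∨ a)))) = {t0, t1, t2}
t4 ∉ Sat(AG (EG (p ∨ (p ∨ a)))) = {t0, t1, t2}, so the formula does not hold at t4.

No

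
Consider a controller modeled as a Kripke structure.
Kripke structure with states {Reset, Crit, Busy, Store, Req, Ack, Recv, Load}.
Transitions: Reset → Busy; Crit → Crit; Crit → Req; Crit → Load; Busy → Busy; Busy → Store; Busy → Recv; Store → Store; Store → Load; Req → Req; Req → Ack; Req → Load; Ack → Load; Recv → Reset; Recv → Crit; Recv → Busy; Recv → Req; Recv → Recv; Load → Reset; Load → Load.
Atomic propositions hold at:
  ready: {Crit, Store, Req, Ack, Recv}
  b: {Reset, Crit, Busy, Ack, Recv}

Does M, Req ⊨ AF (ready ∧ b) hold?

No

Sat(ready ∧ b) = {Crit, Ack, Recv}
AF (ready ∧ b): least fixpoint, start Z0 = {Crit, Ack, Recv}, add states with every successor in Z. Already a fixed point.
Sat(AF (ready ∧ b)) = {Crit, Ack, Recv}
Req ∉ Sat(AF (ready ∧ b)) = {Crit, Ack, Recv}, so the formula does not hold at Req.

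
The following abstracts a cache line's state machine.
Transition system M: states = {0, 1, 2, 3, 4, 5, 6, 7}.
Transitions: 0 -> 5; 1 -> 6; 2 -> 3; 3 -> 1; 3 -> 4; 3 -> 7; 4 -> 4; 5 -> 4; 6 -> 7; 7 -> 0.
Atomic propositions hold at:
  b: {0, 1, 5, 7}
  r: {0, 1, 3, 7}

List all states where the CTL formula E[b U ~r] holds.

{0, 1, 2, 4, 5, 6, 7}

Sat(~r) = {2, 4, 5, 6}
E[b U ~r]: least fixpoint, start Z0 = Sat(~r) = {2, 4, 5, 6}, add states in Sat(b) with some successor in Z. Z1 = {0, 1, 2, 4, 5, 6}; Z2 = {0, 1, 2, 4, 5, 6, 7}; fixed.
Sat(E[b U ~r]) = {0, 1, 2, 4, 5, 6, 7}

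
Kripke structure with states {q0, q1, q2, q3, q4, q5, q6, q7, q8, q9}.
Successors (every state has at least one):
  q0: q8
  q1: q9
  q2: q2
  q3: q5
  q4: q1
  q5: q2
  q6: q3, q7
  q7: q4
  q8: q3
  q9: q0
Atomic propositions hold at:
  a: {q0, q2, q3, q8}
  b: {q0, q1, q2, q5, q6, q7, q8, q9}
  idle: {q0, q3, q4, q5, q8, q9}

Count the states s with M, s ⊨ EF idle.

9

EF idle: least fixpoint, start Z0 = {q0, q3, q4, q5, q8, q9}, add states with some successor in Z. Z1 = {q0, q1, q3, q4, q5, q6, q7, q8, q9}; fixed.
Sat(EF idle) = {q0, q1, q3, q4, q5, q6, q7, q8, q9}
|Sat(EF idle)| = |{q0, q1, q3, q4, q5, q6, q7, q8, q9}| = 9.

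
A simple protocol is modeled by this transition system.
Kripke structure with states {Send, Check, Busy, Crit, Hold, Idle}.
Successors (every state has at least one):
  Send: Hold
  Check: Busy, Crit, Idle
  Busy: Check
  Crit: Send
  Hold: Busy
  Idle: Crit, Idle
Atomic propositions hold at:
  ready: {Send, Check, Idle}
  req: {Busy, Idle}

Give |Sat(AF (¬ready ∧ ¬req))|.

3

Sat(¬ready) = {Busy, Crit, Hold}
Sat(¬req) = {Send, Check, Crit, Hold}
Sat(¬ready ∧ ¬req) = {Crit, Hold}
AF (¬ready ∧ ¬req): least fixpoint, start Z0 = {Crit, Hold}, add states with every successor in Z. Z1 = {Send, Crit, Hold}; fixed.
Sat(AF (¬ready ∧ ¬req)) = {Send, Crit, Hold}
|Sat(AF (¬ready ∧ ¬req))| = |{Send, Crit, Hold}| = 3.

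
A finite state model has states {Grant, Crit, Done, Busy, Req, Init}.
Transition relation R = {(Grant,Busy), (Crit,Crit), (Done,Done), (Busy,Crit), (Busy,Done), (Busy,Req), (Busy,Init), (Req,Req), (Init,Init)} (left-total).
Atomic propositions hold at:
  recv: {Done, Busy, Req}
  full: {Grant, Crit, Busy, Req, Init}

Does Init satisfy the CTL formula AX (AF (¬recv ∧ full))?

Sat(¬recv) = {Grant, Crit, Init}
Sat(¬recv ∧ full) = {Grant, Crit, Init}
AF (¬recv ∧ full): least fixpoint, start Z0 = {Grant, Crit, Init}, add states with every successor in Z. Already a fixed point.
Sat(AF (¬recv ∧ full)) = {Grant, Crit, Init}
Sat(AX (AF (¬recv ∧ full))) = {s : every successor in {Grant, Crit, Init}} = {Crit, Init}
Init ∈ Sat(AX (AF (¬recv ∧ full))) = {Crit, Init}, so the formula holds at Init.

Yes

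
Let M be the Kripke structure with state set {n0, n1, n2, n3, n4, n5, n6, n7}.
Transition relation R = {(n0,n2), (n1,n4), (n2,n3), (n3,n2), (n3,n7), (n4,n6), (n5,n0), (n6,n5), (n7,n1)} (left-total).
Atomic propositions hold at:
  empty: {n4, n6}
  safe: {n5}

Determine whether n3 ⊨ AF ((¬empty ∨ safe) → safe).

No

Sat(¬empty) = {n0, n1, n2, n3, n5, n7}
Sat(¬empty ∨ safe) = {n0, n1, n2, n3, n5, n7}
Sat((¬empty ∨ safe) → safe) = {n4, n5, n6}
AF ((¬empty ∨ safe) → safe): least fixpoint, start Z0 = {n4, n5, n6}, add states with every successor in Z. Z1 = {n1, n4, n5, n6}; Z2 = {n1, n4, n5, n6, n7}; fixed.
Sat(AF ((¬empty ∨ safe) → safe)) = {n1, n4, n5, n6, n7}
n3 ∉ Sat(AF ((¬empty ∨ safe) → safe)) = {n1, n4, n5, n6, n7}, so the formula does not hold at n3.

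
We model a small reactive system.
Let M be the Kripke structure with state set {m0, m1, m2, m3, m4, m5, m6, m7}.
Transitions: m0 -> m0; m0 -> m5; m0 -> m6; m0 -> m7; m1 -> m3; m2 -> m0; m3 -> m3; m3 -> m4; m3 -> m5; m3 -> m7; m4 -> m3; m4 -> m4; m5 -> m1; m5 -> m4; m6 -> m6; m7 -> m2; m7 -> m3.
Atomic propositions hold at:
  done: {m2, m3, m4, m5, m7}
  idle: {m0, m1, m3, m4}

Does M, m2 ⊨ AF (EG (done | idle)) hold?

Sat(done | idle) = {m0, m1, m2, m3, m4, m5, m7}
EG (done | idle): greatest fixpoint, start Z0 = {m0, m1, m2, m3, m4, m5, m7}, keep only states in Sat with some successor in Z. Already a fixed point.
Sat(EG (done | idle)) = {m0, m1, m2, m3, m4, m5, m7}
AF (EG (done | idle)): least fixpoint, start Z0 = {m0, m1, m2, m3, m4, m5, m7}, add states with every successor in Z. Already a fixed point.
Sat(AF (EG (done | idle))) = {m0, m1, m2, m3, m4, m5, m7}
m2 ∈ Sat(AF (EG (done | idle))) = {m0, m1, m2, m3, m4, m5, m7}, so the formula holds at m2.

Yes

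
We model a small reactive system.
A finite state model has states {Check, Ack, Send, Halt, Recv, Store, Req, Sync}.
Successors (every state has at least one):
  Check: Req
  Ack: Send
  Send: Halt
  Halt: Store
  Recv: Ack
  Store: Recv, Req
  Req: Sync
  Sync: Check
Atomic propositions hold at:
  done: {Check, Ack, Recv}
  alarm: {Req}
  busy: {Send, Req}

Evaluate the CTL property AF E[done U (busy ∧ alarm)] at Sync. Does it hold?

Sat(busy ∧ alarm) = {Req}
E[done U (busy ∧ alarm)]: least fixpoint, start Z0 = Sat((busy ∧ alarm)) = {Req}, add states in Sat(done) with some successor in Z. Z1 = {Check, Req}; fixed.
Sat(E[done U (busy ∧ alarm)]) = {Check, Req}
AF E[done U (busy ∧ alarm)]: least fixpoint, start Z0 = {Check, Req}, add states with every successor in Z. Z1 = {Check, Req, Sync}; fixed.
Sat(AF E[done U (busy ∧ alarm)]) = {Check, Req, Sync}
Sync ∈ Sat(AF E[done U (busy ∧ alarm)]) = {Check, Req, Sync}, so the formula holds at Sync.

Yes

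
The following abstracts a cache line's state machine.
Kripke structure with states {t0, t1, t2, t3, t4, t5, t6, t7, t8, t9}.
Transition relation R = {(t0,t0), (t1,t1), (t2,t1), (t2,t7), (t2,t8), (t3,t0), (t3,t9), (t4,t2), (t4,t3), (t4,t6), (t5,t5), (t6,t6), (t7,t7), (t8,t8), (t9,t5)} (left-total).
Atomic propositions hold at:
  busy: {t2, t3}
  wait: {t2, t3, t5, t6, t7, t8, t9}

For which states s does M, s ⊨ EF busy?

{t2, t3, t4}

EF busy: least fixpoint, start Z0 = {t2, t3}, add states with some successor in Z. Z1 = {t2, t3, t4}; fixed.
Sat(EF busy) = {t2, t3, t4}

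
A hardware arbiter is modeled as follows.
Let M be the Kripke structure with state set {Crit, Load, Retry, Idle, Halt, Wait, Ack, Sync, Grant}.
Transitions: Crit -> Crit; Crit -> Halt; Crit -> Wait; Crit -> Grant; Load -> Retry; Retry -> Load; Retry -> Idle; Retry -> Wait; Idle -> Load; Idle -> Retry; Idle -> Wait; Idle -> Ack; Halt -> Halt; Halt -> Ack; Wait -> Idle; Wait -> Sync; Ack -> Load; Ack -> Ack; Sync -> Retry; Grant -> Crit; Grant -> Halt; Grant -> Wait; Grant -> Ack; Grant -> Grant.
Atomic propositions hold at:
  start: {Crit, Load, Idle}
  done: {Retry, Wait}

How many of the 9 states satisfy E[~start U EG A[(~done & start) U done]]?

7

Sat(~start) = {Retry, Halt, Wait, Ack, Sync, Grant}
Sat(~done) = {Crit, Load, Idle, Halt, Ack, Sync, Grant}
Sat(~done & start) = {Crit, Load, Idle}
A[(~done & start) U done]: least fixpoint, start Z0 = Sat(done) = {Retry, Wait}, add states in Sat(~done & start) with every successor in Z. Z1 = {Load, Retry, Wait}; fixed.
Sat(A[(~done & start) U done]) = {Load, Retry, Wait}
EG A[(~done & start) U done]: greatest fixpoint, start Z0 = {Load, Retry, Wait}, keep only states in Sat with some successor in Z. Z1 = {Load, Retry}; fixed.
Sat(EG A[(~done & start) U done]) = {Load, Retry}
E[~start U EG A[(~done & start) U done]]: least fixpoint, start Z0 = Sat(EG A[(~done & start) U done]) = {Load, Retry}, add states in Sat(~start) with some successor in Z. Z1 = {Load, Retry, Ack, Sync}; Z2 = {Load, Retry, Halt, Wait, Ack, Sync, Grant}; fixed.
Sat(E[~start U EG A[(~done & start) U done]]) = {Load, Retry, Halt, Wait, Ack, Sync, Grant}
|Sat(E[~start U EG A[(~done & start) U done]])| = |{Load, Retry, Halt, Wait, Ack, Sync, Grant}| = 7.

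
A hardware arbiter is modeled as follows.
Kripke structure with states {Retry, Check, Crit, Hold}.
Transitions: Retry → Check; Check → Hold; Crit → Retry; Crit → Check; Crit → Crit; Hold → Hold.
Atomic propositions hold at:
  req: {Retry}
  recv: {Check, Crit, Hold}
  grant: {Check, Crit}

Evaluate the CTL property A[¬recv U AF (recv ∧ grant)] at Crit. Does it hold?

Sat(¬recv) = {Retry}
Sat(recv ∧ grant) = {Check, Crit}
AF (recv ∧ grant): least fixpoint, start Z0 = {Check, Crit}, add states with every successor in Z. Z1 = {Retry, Check, Crit}; fixed.
Sat(AF (recv ∧ grant)) = {Retry, Check, Crit}
A[¬recv U AF (recv ∧ grant)]: least fixpoint, start Z0 = Sat(AF (recv ∧ grant)) = {Retry, Check, Crit}, add states in Sat(¬recv) with every successor in Z. Already a fixed point.
Sat(A[¬recv U AF (recv ∧ grant)]) = {Retry, Check, Crit}
Crit ∈ Sat(A[¬recv U AF (recv ∧ grant)]) = {Retry, Check, Crit}, so the formula holds at Crit.

Yes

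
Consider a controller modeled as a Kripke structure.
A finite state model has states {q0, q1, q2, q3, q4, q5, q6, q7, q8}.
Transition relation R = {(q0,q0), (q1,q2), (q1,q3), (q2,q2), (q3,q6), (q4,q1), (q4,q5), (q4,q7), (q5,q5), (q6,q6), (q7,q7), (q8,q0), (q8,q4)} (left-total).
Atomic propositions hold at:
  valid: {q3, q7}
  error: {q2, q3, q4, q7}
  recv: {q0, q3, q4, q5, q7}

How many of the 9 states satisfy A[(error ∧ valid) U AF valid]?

2

Sat(error ∧ valid) = {q3, q7}
AF valid: least fixpoint, start Z0 = {q3, q7}, add states with every successor in Z. Already a fixed point.
Sat(AF valid) = {q3, q7}
A[(error ∧ valid) U AF valid]: least fixpoint, start Z0 = Sat(AF valid) = {q3, q7}, add states in Sat(error ∧ valid) with every successor in Z. Already a fixed point.
Sat(A[(error ∧ valid) U AF valid]) = {q3, q7}
|Sat(A[(error ∧ valid) U AF valid])| = |{q3, q7}| = 2.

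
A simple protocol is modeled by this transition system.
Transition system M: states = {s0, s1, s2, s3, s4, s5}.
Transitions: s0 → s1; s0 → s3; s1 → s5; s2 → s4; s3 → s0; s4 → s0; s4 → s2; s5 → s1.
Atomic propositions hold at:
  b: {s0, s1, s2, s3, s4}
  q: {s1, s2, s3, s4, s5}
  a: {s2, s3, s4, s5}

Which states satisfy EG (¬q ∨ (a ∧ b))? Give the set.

{s0, s2, s3, s4}

Sat(¬q) = {s0}
Sat(a ∧ b) = {s2, s3, s4}
Sat(¬q ∨ (a ∧ b)) = {s0, s2, s3, s4}
EG (¬q ∨ (a ∧ b)): greatest fixpoint, start Z0 = {s0, s2, s3, s4}, keep only states in Sat with some successor in Z. Already a fixed point.
Sat(EG (¬q ∨ (a ∧ b))) = {s0, s2, s3, s4}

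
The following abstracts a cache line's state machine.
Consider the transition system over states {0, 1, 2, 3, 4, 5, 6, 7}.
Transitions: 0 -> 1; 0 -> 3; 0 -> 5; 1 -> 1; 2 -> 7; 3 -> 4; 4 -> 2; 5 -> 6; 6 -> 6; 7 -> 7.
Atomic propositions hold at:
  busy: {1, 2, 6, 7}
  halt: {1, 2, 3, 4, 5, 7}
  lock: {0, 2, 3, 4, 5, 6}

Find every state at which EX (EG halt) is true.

EG halt: greatest fixpoint, start Z0 = {1, 2, 3, 4, 5, 7}, keep only states in Sat with some successor in Z. Z1 = {1, 2, 3, 4, 7}; fixed.
Sat(EG halt) = {1, 2, 3, 4, 7}
Sat(EX (EG halt)) = {s : some successor in {1, 2, 3, 4, 7}} = {0, 1, 2, 3, 4, 7}

{0, 1, 2, 3, 4, 7}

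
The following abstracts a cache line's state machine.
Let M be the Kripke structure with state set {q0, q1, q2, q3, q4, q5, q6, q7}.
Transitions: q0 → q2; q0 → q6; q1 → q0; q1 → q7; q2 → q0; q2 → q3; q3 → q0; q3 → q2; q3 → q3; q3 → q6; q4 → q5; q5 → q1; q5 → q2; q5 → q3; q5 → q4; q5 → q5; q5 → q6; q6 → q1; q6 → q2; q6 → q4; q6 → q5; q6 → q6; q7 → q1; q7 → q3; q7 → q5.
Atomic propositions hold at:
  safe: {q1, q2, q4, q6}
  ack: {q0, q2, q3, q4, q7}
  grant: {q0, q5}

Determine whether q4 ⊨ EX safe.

Sat(EX safe) = {s : some successor in {q1, q2, q4, q6}} = {q0, q3, q5, q6, q7}
q4 ∉ Sat(EX safe) = {q0, q3, q5, q6, q7}, so the formula does not hold at q4.

No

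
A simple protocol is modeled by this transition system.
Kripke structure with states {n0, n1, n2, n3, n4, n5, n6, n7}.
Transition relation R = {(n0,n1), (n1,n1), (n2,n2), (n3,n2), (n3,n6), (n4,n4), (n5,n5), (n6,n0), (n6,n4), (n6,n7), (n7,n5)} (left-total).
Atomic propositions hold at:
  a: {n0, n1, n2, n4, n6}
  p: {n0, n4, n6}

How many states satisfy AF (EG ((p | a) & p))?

Sat(p | a) = {n0, n1, n2, n4, n6}
Sat((p | a) & p) = {n0, n4, n6}
EG ((p | a) & p): greatest fixpoint, start Z0 = {n0, n4, n6}, keep only states in Sat with some successor in Z. Z1 = {n4, n6}; fixed.
Sat(EG ((p | a) & p)) = {n4, n6}
AF (EG ((p | a) & p)): least fixpoint, start Z0 = {n4, n6}, add states with every successor in Z. Already a fixed point.
Sat(AF (EG ((p | a) & p))) = {n4, n6}
|Sat(AF (EG ((p | a) & p)))| = |{n4, n6}| = 2.

2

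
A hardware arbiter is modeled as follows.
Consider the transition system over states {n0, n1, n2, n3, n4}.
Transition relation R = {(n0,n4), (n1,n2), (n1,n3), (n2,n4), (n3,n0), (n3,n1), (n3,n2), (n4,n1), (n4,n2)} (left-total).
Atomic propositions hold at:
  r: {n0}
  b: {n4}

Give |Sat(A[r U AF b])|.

3

AF b: least fixpoint, start Z0 = {n4}, add states with every successor in Z. Z1 = {n0, n2, n4}; fixed.
Sat(AF b) = {n0, n2, n4}
A[r U AF b]: least fixpoint, start Z0 = Sat(AF b) = {n0, n2, n4}, add states in Sat(r) with every successor in Z. Already a fixed point.
Sat(A[r U AF b]) = {n0, n2, n4}
|Sat(A[r U AF b])| = |{n0, n2, n4}| = 3.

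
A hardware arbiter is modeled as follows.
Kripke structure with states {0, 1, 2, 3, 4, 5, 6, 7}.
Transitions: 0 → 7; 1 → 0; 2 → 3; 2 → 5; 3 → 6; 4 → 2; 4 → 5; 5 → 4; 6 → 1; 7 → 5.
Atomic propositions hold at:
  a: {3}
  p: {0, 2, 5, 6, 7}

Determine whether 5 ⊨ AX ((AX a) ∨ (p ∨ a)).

No

Sat(AX a) = {s : every successor in {3}} = ∅
Sat(p ∨ a) = {0, 2, 3, 5, 6, 7}
Sat((AX a) ∨ (p ∨ a)) = {0, 2, 3, 5, 6, 7}
Sat(AX ((AX a) ∨ (p ∨ a))) = {s : every successor in {0, 2, 3, 5, 6, 7}} = {0, 1, 2, 3, 4, 7}
5 ∉ Sat(AX ((AX a) ∨ (p ∨ a))) = {0, 1, 2, 3, 4, 7}, so the formula does not hold at 5.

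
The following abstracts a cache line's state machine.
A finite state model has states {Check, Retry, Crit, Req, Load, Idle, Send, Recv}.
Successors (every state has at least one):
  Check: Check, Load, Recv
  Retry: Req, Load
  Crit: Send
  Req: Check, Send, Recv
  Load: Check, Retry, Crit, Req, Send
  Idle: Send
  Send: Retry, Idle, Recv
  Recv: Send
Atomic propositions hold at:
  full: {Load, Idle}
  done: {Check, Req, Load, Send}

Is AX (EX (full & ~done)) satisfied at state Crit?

Yes

Sat(~done) = {Retry, Crit, Idle, Recv}
Sat(full & ~done) = {Idle}
Sat(EX (full & ~done)) = {s : some successor in {Idle}} = {Send}
Sat(AX (EX (full & ~done))) = {s : every successor in {Send}} = {Crit, Idle, Recv}
Crit ∈ Sat(AX (EX (full & ~done))) = {Crit, Idle, Recv}, so the formula holds at Crit.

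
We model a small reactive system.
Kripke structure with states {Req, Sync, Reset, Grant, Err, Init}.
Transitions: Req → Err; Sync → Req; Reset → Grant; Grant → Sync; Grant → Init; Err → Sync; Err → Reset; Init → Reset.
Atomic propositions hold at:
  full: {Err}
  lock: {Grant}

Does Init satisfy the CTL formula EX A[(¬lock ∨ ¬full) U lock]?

Sat(¬lock) = {Req, Sync, Reset, Err, Init}
Sat(¬full) = {Req, Sync, Reset, Grant, Init}
Sat(¬lock ∨ ¬full) = {Req, Sync, Reset, Grant, Err, Init}
A[(¬lock ∨ ¬full) U lock]: least fixpoint, start Z0 = Sat(lock) = {Grant}, add states in Sat(¬lock ∨ ¬full) with every successor in Z. Z1 = {Reset, Grant}; Z2 = {Reset, Grant, Init}; fixed.
Sat(A[(¬lock ∨ ¬full) U lock]) = {Reset, Grant, Init}
Sat(EX A[(¬lock ∨ ¬full) U lock]) = {s : some successor in {Reset, Grant, Init}} = {Reset, Grant, Err, Init}
Init ∈ Sat(EX A[(¬lock ∨ ¬full) U lock]) = {Reset, Grant, Err, Init}, so the formula holds at Init.

Yes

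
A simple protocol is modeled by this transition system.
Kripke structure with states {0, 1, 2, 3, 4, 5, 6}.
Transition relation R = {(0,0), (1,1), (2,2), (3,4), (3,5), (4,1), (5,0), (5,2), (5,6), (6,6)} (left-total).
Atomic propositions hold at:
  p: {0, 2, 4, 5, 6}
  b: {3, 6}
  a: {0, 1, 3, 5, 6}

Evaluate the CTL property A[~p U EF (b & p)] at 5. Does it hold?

Sat(~p) = {1, 3}
Sat(b & p) = {6}
EF (b & p): least fixpoint, start Z0 = {6}, add states with some successor in Z. Z1 = {5, 6}; Z2 = {3, 5, 6}; fixed.
Sat(EF (b & p)) = {3, 5, 6}
A[~p U EF (b & p)]: least fixpoint, start Z0 = Sat(EF (b & p)) = {3, 5, 6}, add states in Sat(~p) with every successor in Z. Already a fixed point.
Sat(A[~p U EF (b & p)]) = {3, 5, 6}
5 ∈ Sat(A[~p U EF (b & p)]) = {3, 5, 6}, so the formula holds at 5.

Yes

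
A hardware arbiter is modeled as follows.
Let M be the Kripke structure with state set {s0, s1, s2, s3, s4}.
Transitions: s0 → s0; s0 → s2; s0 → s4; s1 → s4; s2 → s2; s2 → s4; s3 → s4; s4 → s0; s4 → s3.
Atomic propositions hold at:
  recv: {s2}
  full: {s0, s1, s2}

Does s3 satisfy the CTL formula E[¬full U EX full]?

Yes

Sat(¬full) = {s3, s4}
Sat(EX full) = {s : some successor in {s0, s1, s2}} = {s0, s2, s4}
E[¬full U EX full]: least fixpoint, start Z0 = Sat(EX full) = {s0, s2, s4}, add states in Sat(¬full) with some successor in Z. Z1 = {s0, s2, s3, s4}; fixed.
Sat(E[¬full U EX full]) = {s0, s2, s3, s4}
s3 ∈ Sat(E[¬full U EX full]) = {s0, s2, s3, s4}, so the formula holds at s3.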